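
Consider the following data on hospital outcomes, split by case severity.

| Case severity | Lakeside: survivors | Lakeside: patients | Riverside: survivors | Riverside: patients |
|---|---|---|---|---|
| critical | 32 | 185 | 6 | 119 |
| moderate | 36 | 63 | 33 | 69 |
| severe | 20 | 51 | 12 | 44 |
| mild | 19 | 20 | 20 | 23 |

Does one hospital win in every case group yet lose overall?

No

Critical: Lakeside 32/185 = 17.3%, Riverside 6/119 = 5.0% → Lakeside
Moderate: Lakeside 36/63 = 57.1%, Riverside 33/69 = 47.8% → Lakeside
Severe: Lakeside 20/51 = 39.2%, Riverside 12/44 = 27.3% → Lakeside
Mild: Lakeside 19/20 = 95.0%, Riverside 20/23 = 87.0% → Lakeside
Overall: Lakeside 107/319 = 33.5%, Riverside 71/255 = 27.8% → Lakeside
Lakeside wins overall and in every case group — no reversal.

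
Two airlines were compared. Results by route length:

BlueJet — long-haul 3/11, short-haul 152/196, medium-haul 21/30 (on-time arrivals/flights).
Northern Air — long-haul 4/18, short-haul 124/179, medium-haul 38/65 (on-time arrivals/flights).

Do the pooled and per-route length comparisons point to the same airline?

Yes

Long-haul: BlueJet 3/11 = 27.3%, Northern Air 4/18 = 22.2% → BlueJet
Short-haul: BlueJet 152/196 = 77.6%, Northern Air 124/179 = 69.3% → BlueJet
Medium-haul: BlueJet 21/30 = 70.0%, Northern Air 38/65 = 58.5% → BlueJet
Overall: BlueJet 176/237 = 74.3%, Northern Air 166/262 = 63.4% → BlueJet
BlueJet wins overall and in every route group — no reversal.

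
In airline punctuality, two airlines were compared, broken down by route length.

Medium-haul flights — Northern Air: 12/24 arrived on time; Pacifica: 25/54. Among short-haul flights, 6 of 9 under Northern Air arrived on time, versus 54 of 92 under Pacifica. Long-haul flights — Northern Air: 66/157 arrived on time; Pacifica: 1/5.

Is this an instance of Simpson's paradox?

Yes

Medium-haul: Northern Air 12/24 = 50.0%, Pacifica 25/54 = 46.3% → Northern Air
Short-haul: Northern Air 6/9 = 66.7%, Pacifica 54/92 = 58.7% → Northern Air
Long-haul: Northern Air 66/157 = 42.0%, Pacifica 1/5 = 20.0% → Northern Air
Overall: Northern Air 84/190 = 44.2%, Pacifica 80/151 = 53.0% → Pacifica
Northern Air wins each route group but Pacifica wins overall — the comparison reverses. Northern Air's flights skew toward long-haul, which has a lower base rate.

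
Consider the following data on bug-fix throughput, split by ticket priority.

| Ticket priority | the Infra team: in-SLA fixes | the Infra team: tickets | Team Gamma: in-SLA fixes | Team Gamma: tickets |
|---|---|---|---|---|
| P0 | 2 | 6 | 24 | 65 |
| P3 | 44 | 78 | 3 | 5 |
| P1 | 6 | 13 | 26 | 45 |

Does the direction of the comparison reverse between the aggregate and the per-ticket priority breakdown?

Yes

P0: the Infra team 2/6 = 33.3%, Team Gamma 24/65 = 36.9% → Team Gamma
P3: the Infra team 44/78 = 56.4%, Team Gamma 3/5 = 60.0% → Team Gamma
P1: the Infra team 6/13 = 46.2%, Team Gamma 26/45 = 57.8% → Team Gamma
Overall: the Infra team 52/97 = 53.6%, Team Gamma 53/115 = 46.1% → the Infra team
Team Gamma wins each ticket group but the Infra team wins overall — the comparison reverses. Team Gamma's tickets skew toward P0, which has a lower base rate.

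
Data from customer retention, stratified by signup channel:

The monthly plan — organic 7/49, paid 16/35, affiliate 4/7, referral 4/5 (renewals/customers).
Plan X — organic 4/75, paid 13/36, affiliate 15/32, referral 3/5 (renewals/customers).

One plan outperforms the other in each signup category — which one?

the monthly plan

Organic: the monthly plan 7/49 = 14.3%, Plan X 4/75 = 5.3% → the monthly plan
Paid: the monthly plan 16/35 = 45.7%, Plan X 13/36 = 36.1% → the monthly plan
Affiliate: the monthly plan 4/7 = 57.1%, Plan X 15/32 = 46.9% → the monthly plan
Referral: the monthly plan 4/5 = 80.0%, Plan X 3/5 = 60.0% → the monthly plan
The monthly plan has the higher rate in all 4 groups.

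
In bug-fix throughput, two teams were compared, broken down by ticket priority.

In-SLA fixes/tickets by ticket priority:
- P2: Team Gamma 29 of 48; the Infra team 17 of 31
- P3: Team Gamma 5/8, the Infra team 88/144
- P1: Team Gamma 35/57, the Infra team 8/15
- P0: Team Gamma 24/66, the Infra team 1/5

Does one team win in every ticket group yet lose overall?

Yes

P2: Team Gamma 29/48 = 60.4%, the Infra team 17/31 = 54.8% → Team Gamma
P3: Team Gamma 5/8 = 62.5%, the Infra team 88/144 = 61.1% → Team Gamma
P1: Team Gamma 35/57 = 61.4%, the Infra team 8/15 = 53.3% → Team Gamma
P0: Team Gamma 24/66 = 36.4%, the Infra team 1/5 = 20.0% → Team Gamma
Overall: Team Gamma 93/179 = 52.0%, the Infra team 114/195 = 58.5% → the Infra team
Team Gamma wins each ticket group but the Infra team wins overall — the comparison reverses. Team Gamma's tickets skew toward P0, which has a lower base rate.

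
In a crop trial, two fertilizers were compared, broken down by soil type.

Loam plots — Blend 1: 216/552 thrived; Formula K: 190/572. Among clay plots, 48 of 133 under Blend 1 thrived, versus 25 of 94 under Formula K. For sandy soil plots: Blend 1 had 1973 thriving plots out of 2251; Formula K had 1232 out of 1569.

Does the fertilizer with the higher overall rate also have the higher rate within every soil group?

Loam: Blend 1 216/552 = 39.1%, Formula K 190/572 = 33.2% → Blend 1
Clay: Blend 1 48/133 = 36.1%, Formula K 25/94 = 26.6% → Blend 1
Sandy soil: Blend 1 1973/2251 = 87.6%, Formula K 1232/1569 = 78.5% → Blend 1
Overall: Blend 1 2237/2936 = 76.2%, Formula K 1447/2235 = 64.7% → Blend 1
Blend 1 wins overall and in every soil group — no reversal.

Yes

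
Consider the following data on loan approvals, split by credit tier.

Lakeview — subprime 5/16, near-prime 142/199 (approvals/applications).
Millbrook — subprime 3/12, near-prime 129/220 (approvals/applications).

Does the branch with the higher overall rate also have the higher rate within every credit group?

Yes

Subprime: Lakeview 5/16 = 31.2%, Millbrook 3/12 = 25.0% → Lakeview
Near-prime: Lakeview 142/199 = 71.4%, Millbrook 129/220 = 58.6% → Lakeview
Overall: Lakeview 147/215 = 68.4%, Millbrook 132/232 = 56.9% → Lakeview
Lakeview wins overall and in every credit group — no reversal.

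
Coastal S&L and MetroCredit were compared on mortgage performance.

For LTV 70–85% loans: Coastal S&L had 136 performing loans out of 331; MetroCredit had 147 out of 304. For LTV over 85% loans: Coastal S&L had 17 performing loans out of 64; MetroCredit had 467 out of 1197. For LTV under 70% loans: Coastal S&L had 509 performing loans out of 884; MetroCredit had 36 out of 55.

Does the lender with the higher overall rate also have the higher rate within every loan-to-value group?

LTV 70–85%: Coastal S&L 136/331 = 41.1%, MetroCredit 147/304 = 48.4% → MetroCredit
LTV over 85%: Coastal S&L 17/64 = 26.6%, MetroCredit 467/1197 = 39.0% → MetroCredit
LTV under 70%: Coastal S&L 509/884 = 57.6%, MetroCredit 36/55 = 65.5% → MetroCredit
Overall: Coastal S&L 662/1279 = 51.8%, MetroCredit 650/1556 = 41.8% → Coastal S&L
MetroCredit wins each loan-to-value group but Coastal S&L wins overall — the comparison reverses. MetroCredit's loans skew toward LTV over 85%, which has a lower base rate.

No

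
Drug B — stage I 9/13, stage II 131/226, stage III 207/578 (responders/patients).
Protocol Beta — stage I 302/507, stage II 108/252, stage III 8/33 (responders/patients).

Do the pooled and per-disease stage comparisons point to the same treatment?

No

Stage I: Drug B 9/13 = 69.2%, Protocol Beta 302/507 = 59.6% → Drug B
Stage II: Drug B 131/226 = 58.0%, Protocol Beta 108/252 = 42.9% → Drug B
Stage III: Drug B 207/578 = 35.8%, Protocol Beta 8/33 = 24.2% → Drug B
Overall: Drug B 347/817 = 42.5%, Protocol Beta 418/792 = 52.8% → Protocol Beta
Drug B wins each disease group but Protocol Beta wins overall — the comparison reverses. Drug B's patients skew toward stage III, which has a lower base rate.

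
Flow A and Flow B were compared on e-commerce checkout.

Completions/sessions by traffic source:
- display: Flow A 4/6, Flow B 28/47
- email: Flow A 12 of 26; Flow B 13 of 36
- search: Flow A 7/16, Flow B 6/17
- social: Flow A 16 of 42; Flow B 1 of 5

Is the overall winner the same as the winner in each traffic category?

Display: Flow A 4/6 = 66.7%, Flow B 28/47 = 59.6% → Flow A
Email: Flow A 12/26 = 46.2%, Flow B 13/36 = 36.1% → Flow A
Search: Flow A 7/16 = 43.8%, Flow B 6/17 = 35.3% → Flow A
Social: Flow A 16/42 = 38.1%, Flow B 1/5 = 20.0% → Flow A
Overall: Flow A 39/90 = 43.3%, Flow B 48/105 = 45.7% → Flow B
Flow A wins each traffic group but Flow B wins overall — the comparison reverses. Flow A's sessions skew toward social, which has a lower base rate.

No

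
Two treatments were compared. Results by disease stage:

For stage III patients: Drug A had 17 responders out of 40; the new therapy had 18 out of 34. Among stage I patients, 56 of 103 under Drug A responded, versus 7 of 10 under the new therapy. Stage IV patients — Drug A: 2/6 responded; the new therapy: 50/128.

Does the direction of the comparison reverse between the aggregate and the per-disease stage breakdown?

Stage III: Drug A 17/40 = 42.5%, the new therapy 18/34 = 52.9% → the new therapy
Stage I: Drug A 56/103 = 54.4%, the new therapy 7/10 = 70.0% → the new therapy
Stage IV: Drug A 2/6 = 33.3%, the new therapy 50/128 = 39.1% → the new therapy
Overall: Drug A 75/149 = 50.3%, the new therapy 75/172 = 43.6% → Drug A
The new therapy wins each disease group but Drug A wins overall — the comparison reverses. The new therapy's patients skew toward stage IV, which has a lower base rate.

Yes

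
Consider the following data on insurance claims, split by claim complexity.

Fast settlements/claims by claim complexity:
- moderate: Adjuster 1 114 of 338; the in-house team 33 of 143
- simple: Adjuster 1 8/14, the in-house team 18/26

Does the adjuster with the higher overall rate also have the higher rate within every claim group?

Moderate: Adjuster 1 114/338 = 33.7%, the in-house team 33/143 = 23.1% → Adjuster 1
Simple: Adjuster 1 8/14 = 57.1%, the in-house team 18/26 = 69.2% → the in-house team
Overall: Adjuster 1 122/352 = 34.7%, the in-house team 51/169 = 30.2% → Adjuster 1
Neither sweeps: Adjuster 1 wins 1 of 2 groups, the in-house team wins 1. Adjuster 1 wins overall but not every group — no Simpson reversal.

No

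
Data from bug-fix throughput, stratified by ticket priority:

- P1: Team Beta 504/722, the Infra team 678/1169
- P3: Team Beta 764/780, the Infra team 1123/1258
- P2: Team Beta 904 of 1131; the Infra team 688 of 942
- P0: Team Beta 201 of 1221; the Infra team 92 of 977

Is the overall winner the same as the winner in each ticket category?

P1: Team Beta 504/722 = 69.8%, the Infra team 678/1169 = 58.0% → Team Beta
P3: Team Beta 764/780 = 97.9%, the Infra team 1123/1258 = 89.3% → Team Beta
P2: Team Beta 904/1131 = 79.9%, the Infra team 688/942 = 73.0% → Team Beta
P0: Team Beta 201/1221 = 16.5%, the Infra team 92/977 = 9.4% → Team Beta
Overall: Team Beta 2373/3854 = 61.6%, the Infra team 2581/4346 = 59.4% → Team Beta
Team Beta wins overall and in every ticket group — no reversal.

Yes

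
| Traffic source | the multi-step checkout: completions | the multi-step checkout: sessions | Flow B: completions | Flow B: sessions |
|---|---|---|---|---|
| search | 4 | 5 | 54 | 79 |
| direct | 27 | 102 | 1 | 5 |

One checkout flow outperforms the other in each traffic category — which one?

Search: the multi-step checkout 4/5 = 80.0%, Flow B 54/79 = 68.4% → the multi-step checkout
Direct: the multi-step checkout 27/102 = 26.5%, Flow B 1/5 = 20.0% → the multi-step checkout
The multi-step checkout has the higher rate in both groups.

the multi-step checkout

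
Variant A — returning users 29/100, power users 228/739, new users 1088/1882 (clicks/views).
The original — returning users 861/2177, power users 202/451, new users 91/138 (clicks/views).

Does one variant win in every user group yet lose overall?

Yes

Returning users: Variant A 29/100 = 29.0%, the original 861/2177 = 39.5% → the original
Power users: Variant A 228/739 = 30.9%, the original 202/451 = 44.8% → the original
New users: Variant A 1088/1882 = 57.8%, the original 91/138 = 65.9% → the original
Overall: Variant A 1345/2721 = 49.4%, the original 1154/2766 = 41.7% → Variant A
The original wins each user group but Variant A wins overall — the comparison reverses. The original's views skew toward returning users, which has a lower base rate.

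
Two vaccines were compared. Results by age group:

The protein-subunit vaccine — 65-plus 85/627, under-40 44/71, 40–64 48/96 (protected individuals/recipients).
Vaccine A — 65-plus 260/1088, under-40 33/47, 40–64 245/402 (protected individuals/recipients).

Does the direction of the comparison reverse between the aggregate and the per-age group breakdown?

No

65-plus: the protein-subunit vaccine 85/627 = 13.6%, Vaccine A 260/1088 = 23.9% → Vaccine A
Under-40: the protein-subunit vaccine 44/71 = 62.0%, Vaccine A 33/47 = 70.2% → Vaccine A
40–64: the protein-subunit vaccine 48/96 = 50.0%, Vaccine A 245/402 = 60.9% → Vaccine A
Overall: the protein-subunit vaccine 177/794 = 22.3%, Vaccine A 538/1537 = 35.0% → Vaccine A
Vaccine A wins overall and in every age group — no reversal.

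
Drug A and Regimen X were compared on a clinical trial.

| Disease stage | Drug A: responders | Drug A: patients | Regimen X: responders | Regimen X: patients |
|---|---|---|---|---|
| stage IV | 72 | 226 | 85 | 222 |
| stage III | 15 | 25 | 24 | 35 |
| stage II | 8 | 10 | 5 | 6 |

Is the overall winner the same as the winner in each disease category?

Yes

Stage IV: Drug A 72/226 = 31.9%, Regimen X 85/222 = 38.3% → Regimen X
Stage III: Drug A 15/25 = 60.0%, Regimen X 24/35 = 68.6% → Regimen X
Stage II: Drug A 8/10 = 80.0%, Regimen X 5/6 = 83.3% → Regimen X
Overall: Drug A 95/261 = 36.4%, Regimen X 114/263 = 43.3% → Regimen X
Regimen X wins overall and in every disease group — no reversal.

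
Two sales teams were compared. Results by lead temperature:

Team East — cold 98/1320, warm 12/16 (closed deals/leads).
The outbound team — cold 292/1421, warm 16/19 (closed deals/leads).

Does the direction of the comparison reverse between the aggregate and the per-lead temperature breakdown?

Cold: Team East 98/1320 = 7.4%, the outbound team 292/1421 = 20.5% → the outbound team
Warm: Team East 12/16 = 75.0%, the outbound team 16/19 = 84.2% → the outbound team
Overall: Team East 110/1336 = 8.2%, the outbound team 308/1440 = 21.4% → the outbound team
The outbound team wins overall and in every lead group — no reversal.

No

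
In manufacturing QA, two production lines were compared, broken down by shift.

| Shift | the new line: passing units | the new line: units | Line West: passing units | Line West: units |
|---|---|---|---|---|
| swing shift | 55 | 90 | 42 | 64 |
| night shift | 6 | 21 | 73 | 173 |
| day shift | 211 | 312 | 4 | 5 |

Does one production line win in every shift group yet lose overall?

Swing shift: the new line 55/90 = 61.1%, Line West 42/64 = 65.6% → Line West
Night shift: the new line 6/21 = 28.6%, Line West 73/173 = 42.2% → Line West
Day shift: the new line 211/312 = 67.6%, Line West 4/5 = 80.0% → Line West
Overall: the new line 272/423 = 64.3%, Line West 119/242 = 49.2% → the new line
Line West wins each shift group but the new line wins overall — the comparison reverses. Line West's units skew toward night shift, which has a lower base rate.

Yes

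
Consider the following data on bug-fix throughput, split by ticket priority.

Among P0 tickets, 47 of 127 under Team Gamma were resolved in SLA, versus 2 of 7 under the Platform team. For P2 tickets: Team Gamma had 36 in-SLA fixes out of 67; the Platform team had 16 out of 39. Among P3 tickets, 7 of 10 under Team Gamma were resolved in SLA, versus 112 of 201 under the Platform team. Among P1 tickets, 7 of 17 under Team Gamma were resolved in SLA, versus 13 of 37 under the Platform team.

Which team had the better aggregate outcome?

the Platform team

P0: Team Gamma 47/127 = 37.0%, the Platform team 2/7 = 28.6% → Team Gamma
P2: Team Gamma 36/67 = 53.7%, the Platform team 16/39 = 41.0% → Team Gamma
P3: Team Gamma 7/10 = 70.0%, the Platform team 112/201 = 55.7% → Team Gamma
P1: Team Gamma 7/17 = 41.2%, the Platform team 13/37 = 35.1% → Team Gamma
Overall: Team Gamma 97/221 = 43.9%, the Platform team 143/284 = 50.4% → the Platform team
(Team Gamma wins every ticket group but the Platform team wins overall — Team Gamma's tickets skew toward the low-rate P0 group.)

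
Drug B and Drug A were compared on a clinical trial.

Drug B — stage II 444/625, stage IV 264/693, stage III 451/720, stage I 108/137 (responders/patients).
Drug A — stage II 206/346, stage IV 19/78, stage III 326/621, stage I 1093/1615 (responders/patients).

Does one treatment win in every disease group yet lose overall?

Yes

Stage II: Drug B 444/625 = 71.0%, Drug A 206/346 = 59.5% → Drug B
Stage IV: Drug B 264/693 = 38.1%, Drug A 19/78 = 24.4% → Drug B
Stage III: Drug B 451/720 = 62.6%, Drug A 326/621 = 52.5% → Drug B
Stage I: Drug B 108/137 = 78.8%, Drug A 1093/1615 = 67.7% → Drug B
Overall: Drug B 1267/2175 = 58.3%, Drug A 1644/2660 = 61.8% → Drug A
Drug B wins each disease group but Drug A wins overall — the comparison reverses. Drug B's patients skew toward stage IV, which has a lower base rate.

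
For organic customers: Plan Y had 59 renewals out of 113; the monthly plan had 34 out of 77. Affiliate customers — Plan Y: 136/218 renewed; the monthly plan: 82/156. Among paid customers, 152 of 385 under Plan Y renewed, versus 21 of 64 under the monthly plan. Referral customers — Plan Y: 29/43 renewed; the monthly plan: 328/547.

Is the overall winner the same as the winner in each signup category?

No

Organic: Plan Y 59/113 = 52.2%, the monthly plan 34/77 = 44.2% → Plan Y
Affiliate: Plan Y 136/218 = 62.4%, the monthly plan 82/156 = 52.6% → Plan Y
Paid: Plan Y 152/385 = 39.5%, the monthly plan 21/64 = 32.8% → Plan Y
Referral: Plan Y 29/43 = 67.4%, the monthly plan 328/547 = 60.0% → Plan Y
Overall: Plan Y 376/759 = 49.5%, the monthly plan 465/844 = 55.1% → the monthly plan
Plan Y wins each signup group but the monthly plan wins overall — the comparison reverses. Plan Y's customers skew toward paid, which has a lower base rate.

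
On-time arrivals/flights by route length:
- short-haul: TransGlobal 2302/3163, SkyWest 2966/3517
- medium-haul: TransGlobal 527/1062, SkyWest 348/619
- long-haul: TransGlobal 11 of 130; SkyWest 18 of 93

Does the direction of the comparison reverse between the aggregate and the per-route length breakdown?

Short-haul: TransGlobal 2302/3163 = 72.8%, SkyWest 2966/3517 = 84.3% → SkyWest
Medium-haul: TransGlobal 527/1062 = 49.6%, SkyWest 348/619 = 56.2% → SkyWest
Long-haul: TransGlobal 11/130 = 8.5%, SkyWest 18/93 = 19.4% → SkyWest
Overall: TransGlobal 2840/4355 = 65.2%, SkyWest 3332/4229 = 78.8% → SkyWest
SkyWest wins overall and in every route group — no reversal.

No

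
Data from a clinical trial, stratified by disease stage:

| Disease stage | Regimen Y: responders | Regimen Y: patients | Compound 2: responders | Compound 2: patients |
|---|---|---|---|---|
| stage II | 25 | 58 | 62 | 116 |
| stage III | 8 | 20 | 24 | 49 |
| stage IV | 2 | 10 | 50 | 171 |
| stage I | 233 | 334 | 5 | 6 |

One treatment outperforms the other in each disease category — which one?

Compound 2

Stage II: Regimen Y 25/58 = 43.1%, Compound 2 62/116 = 53.4% → Compound 2
Stage III: Regimen Y 8/20 = 40.0%, Compound 2 24/49 = 49.0% → Compound 2
Stage IV: Regimen Y 2/10 = 20.0%, Compound 2 50/171 = 29.2% → Compound 2
Stage I: Regimen Y 233/334 = 69.8%, Compound 2 5/6 = 83.3% → Compound 2
Compound 2 has the higher rate in all 4 groups.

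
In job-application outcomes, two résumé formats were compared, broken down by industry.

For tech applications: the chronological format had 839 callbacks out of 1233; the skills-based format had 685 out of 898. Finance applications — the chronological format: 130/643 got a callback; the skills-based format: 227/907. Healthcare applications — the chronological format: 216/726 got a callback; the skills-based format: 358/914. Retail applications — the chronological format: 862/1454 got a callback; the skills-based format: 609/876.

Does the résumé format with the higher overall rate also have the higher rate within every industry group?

Tech: the chronological format 839/1233 = 68.0%, the skills-based format 685/898 = 76.3% → the skills-based format
Finance: the chronological format 130/643 = 20.2%, the skills-based format 227/907 = 25.0% → the skills-based format
Healthcare: the chronological format 216/726 = 29.8%, the skills-based format 358/914 = 39.2% → the skills-based format
Retail: the chronological format 862/1454 = 59.3%, the skills-based format 609/876 = 69.5% → the skills-based format
Overall: the chronological format 2047/4056 = 50.5%, the skills-based format 1879/3595 = 52.3% → the skills-based format
The skills-based format wins overall and in every industry group — no reversal.

Yes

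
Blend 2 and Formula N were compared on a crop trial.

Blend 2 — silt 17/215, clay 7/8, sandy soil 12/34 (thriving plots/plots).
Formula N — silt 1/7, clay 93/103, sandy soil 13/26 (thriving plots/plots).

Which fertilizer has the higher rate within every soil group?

Silt: Blend 2 17/215 = 7.9%, Formula N 1/7 = 14.3% → Formula N
Clay: Blend 2 7/8 = 87.5%, Formula N 93/103 = 90.3% → Formula N
Sandy soil: Blend 2 12/34 = 35.3%, Formula N 13/26 = 50.0% → Formula N
Formula N has the higher rate in all 3 groups.

Formula N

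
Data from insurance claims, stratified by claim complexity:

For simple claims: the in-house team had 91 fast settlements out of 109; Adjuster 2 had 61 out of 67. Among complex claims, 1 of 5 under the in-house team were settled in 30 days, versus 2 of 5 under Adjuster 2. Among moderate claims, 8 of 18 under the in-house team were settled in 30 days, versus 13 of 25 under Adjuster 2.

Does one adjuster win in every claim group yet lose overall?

No

Simple: the in-house team 91/109 = 83.5%, Adjuster 2 61/67 = 91.0% → Adjuster 2
Complex: the in-house team 1/5 = 20.0%, Adjuster 2 2/5 = 40.0% → Adjuster 2
Moderate: the in-house team 8/18 = 44.4%, Adjuster 2 13/25 = 52.0% → Adjuster 2
Overall: the in-house team 100/132 = 75.8%, Adjuster 2 76/97 = 78.4% → Adjuster 2
Adjuster 2 wins overall and in every claim group — no reversal.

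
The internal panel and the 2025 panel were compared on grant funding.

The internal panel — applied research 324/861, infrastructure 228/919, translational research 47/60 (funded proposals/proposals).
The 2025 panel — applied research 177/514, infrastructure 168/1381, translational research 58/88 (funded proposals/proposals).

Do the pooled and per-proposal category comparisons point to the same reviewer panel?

Applied research: the internal panel 324/861 = 37.6%, the 2025 panel 177/514 = 34.4% → the internal panel
Infrastructure: the internal panel 228/919 = 24.8%, the 2025 panel 168/1381 = 12.2% → the internal panel
Translational research: the internal panel 47/60 = 78.3%, the 2025 panel 58/88 = 65.9% → the internal panel
Overall: the internal panel 599/1840 = 32.6%, the 2025 panel 403/1983 = 20.3% → the internal panel
The internal panel wins overall and in every proposal group — no reversal.

Yes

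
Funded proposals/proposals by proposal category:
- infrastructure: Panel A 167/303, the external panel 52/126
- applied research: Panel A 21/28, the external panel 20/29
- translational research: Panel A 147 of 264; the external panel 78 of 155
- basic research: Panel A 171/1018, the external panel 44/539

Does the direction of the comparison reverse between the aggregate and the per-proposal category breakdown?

No

Infrastructure: Panel A 167/303 = 55.1%, the external panel 52/126 = 41.3% → Panel A
Applied research: Panel A 21/28 = 75.0%, the external panel 20/29 = 69.0% → Panel A
Translational research: Panel A 147/264 = 55.7%, the external panel 78/155 = 50.3% → Panel A
Basic research: Panel A 171/1018 = 16.8%, the external panel 44/539 = 8.2% → Panel A
Overall: Panel A 506/1613 = 31.4%, the external panel 194/849 = 22.9% → Panel A
Panel A wins overall and in every proposal group — no reversal.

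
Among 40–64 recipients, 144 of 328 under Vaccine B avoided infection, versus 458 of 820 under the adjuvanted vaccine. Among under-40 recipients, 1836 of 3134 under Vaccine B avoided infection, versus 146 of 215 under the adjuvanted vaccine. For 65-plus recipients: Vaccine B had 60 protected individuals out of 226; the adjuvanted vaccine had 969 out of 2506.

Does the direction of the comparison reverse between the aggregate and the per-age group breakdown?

Yes

40–64: Vaccine B 144/328 = 43.9%, the adjuvanted vaccine 458/820 = 55.9% → the adjuvanted vaccine
Under-40: Vaccine B 1836/3134 = 58.6%, the adjuvanted vaccine 146/215 = 67.9% → the adjuvanted vaccine
65-plus: Vaccine B 60/226 = 26.5%, the adjuvanted vaccine 969/2506 = 38.7% → the adjuvanted vaccine
Overall: Vaccine B 2040/3688 = 55.3%, the adjuvanted vaccine 1573/3541 = 44.4% → Vaccine B
The adjuvanted vaccine wins each age group but Vaccine B wins overall — the comparison reverses. The adjuvanted vaccine's recipients skew toward 65-plus, which has a lower base rate.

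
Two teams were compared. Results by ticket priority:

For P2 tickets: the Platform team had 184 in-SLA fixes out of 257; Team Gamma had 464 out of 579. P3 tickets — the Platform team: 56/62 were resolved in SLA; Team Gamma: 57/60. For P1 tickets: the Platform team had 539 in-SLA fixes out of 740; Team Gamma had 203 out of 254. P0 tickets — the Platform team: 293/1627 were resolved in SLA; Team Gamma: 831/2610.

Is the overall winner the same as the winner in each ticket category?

Yes

P2: the Platform team 184/257 = 71.6%, Team Gamma 464/579 = 80.1% → Team Gamma
P3: the Platform team 56/62 = 90.3%, Team Gamma 57/60 = 95.0% → Team Gamma
P1: the Platform team 539/740 = 72.8%, Team Gamma 203/254 = 79.9% → Team Gamma
P0: the Platform team 293/1627 = 18.0%, Team Gamma 831/2610 = 31.8% → Team Gamma
Overall: the Platform team 1072/2686 = 39.9%, Team Gamma 1555/3503 = 44.4% → Team Gamma
Team Gamma wins overall and in every ticket group — no reversal.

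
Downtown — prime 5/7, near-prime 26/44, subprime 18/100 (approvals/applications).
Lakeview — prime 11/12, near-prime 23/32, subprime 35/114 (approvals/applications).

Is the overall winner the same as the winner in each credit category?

Yes

Prime: Downtown 5/7 = 71.4%, Lakeview 11/12 = 91.7% → Lakeview
Near-prime: Downtown 26/44 = 59.1%, Lakeview 23/32 = 71.9% → Lakeview
Subprime: Downtown 18/100 = 18.0%, Lakeview 35/114 = 30.7% → Lakeview
Overall: Downtown 49/151 = 32.5%, Lakeview 69/158 = 43.7% → Lakeview
Lakeview wins overall and in every credit group — no reversal.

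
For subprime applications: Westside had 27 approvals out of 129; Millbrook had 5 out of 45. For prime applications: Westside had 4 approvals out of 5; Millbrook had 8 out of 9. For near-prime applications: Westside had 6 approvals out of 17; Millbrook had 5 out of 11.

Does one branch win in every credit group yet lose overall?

Subprime: Westside 27/129 = 20.9%, Millbrook 5/45 = 11.1% → Westside
Prime: Westside 4/5 = 80.0%, Millbrook 8/9 = 88.9% → Millbrook
Near-prime: Westside 6/17 = 35.3%, Millbrook 5/11 = 45.5% → Millbrook
Overall: Westside 37/151 = 24.5%, Millbrook 18/65 = 27.7% → Millbrook
Neither sweeps: Westside wins 1 of 3 groups, Millbrook wins 2. Millbrook wins overall but not every group — no Simpson reversal.

No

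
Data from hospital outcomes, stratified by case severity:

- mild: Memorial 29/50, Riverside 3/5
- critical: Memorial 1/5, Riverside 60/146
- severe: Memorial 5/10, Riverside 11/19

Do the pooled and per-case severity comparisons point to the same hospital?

Mild: Memorial 29/50 = 58.0%, Riverside 3/5 = 60.0% → Riverside
Critical: Memorial 1/5 = 20.0%, Riverside 60/146 = 41.1% → Riverside
Severe: Memorial 5/10 = 50.0%, Riverside 11/19 = 57.9% → Riverside
Overall: Memorial 35/65 = 53.8%, Riverside 74/170 = 43.5% → Memorial
Riverside wins each case group but Memorial wins overall — the comparison reverses. Riverside's patients skew toward critical, which has a lower base rate.

No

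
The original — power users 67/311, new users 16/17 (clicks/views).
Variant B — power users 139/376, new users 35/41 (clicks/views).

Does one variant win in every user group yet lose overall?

No

Power users: the original 67/311 = 21.5%, Variant B 139/376 = 37.0% → Variant B
New users: the original 16/17 = 94.1%, Variant B 35/41 = 85.4% → the original
Overall: the original 83/328 = 25.3%, Variant B 174/417 = 41.7% → Variant B
Neither sweeps: the original wins 1 of 2 groups, Variant B wins 1. Variant B wins overall but not every group — no Simpson reversal.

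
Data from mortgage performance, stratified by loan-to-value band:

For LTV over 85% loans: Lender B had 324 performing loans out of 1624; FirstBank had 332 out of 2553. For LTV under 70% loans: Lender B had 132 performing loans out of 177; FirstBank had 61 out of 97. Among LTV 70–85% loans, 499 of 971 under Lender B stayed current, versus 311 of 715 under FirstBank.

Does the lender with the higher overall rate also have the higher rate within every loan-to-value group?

LTV over 85%: Lender B 324/1624 = 20.0%, FirstBank 332/2553 = 13.0% → Lender B
LTV under 70%: Lender B 132/177 = 74.6%, FirstBank 61/97 = 62.9% → Lender B
LTV 70–85%: Lender B 499/971 = 51.4%, FirstBank 311/715 = 43.5% → Lender B
Overall: Lender B 955/2772 = 34.5%, FirstBank 704/3365 = 20.9% → Lender B
Lender B wins overall and in every loan-to-value group — no reversal.

Yes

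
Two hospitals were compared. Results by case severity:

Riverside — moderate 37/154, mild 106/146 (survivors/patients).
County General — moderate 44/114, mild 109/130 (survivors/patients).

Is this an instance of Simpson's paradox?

Moderate: Riverside 37/154 = 24.0%, County General 44/114 = 38.6% → County General
Mild: Riverside 106/146 = 72.6%, County General 109/130 = 83.8% → County General
Overall: Riverside 143/300 = 47.7%, County General 153/244 = 62.7% → County General
County General wins overall and in every case group — no reversal.

No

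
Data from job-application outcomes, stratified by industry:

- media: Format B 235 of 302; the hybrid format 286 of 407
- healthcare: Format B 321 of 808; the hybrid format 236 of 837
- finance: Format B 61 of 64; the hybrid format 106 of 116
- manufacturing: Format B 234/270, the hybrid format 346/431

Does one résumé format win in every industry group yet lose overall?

Media: Format B 235/302 = 77.8%, the hybrid format 286/407 = 70.3% → Format B
Healthcare: Format B 321/808 = 39.7%, the hybrid format 236/837 = 28.2% → Format B
Finance: Format B 61/64 = 95.3%, the hybrid format 106/116 = 91.4% → Format B
Manufacturing: Format B 234/270 = 86.7%, the hybrid format 346/431 = 80.3% → Format B
Overall: Format B 851/1444 = 58.9%, the hybrid format 974/1791 = 54.4% → Format B
Format B wins overall and in every industry group — no reversal.

No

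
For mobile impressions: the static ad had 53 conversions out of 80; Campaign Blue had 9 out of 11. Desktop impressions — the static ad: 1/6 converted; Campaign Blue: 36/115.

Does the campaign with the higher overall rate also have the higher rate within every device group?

No

Mobile: the static ad 53/80 = 66.2%, Campaign Blue 9/11 = 81.8% → Campaign Blue
Desktop: the static ad 1/6 = 16.7%, Campaign Blue 36/115 = 31.3% → Campaign Blue
Overall: the static ad 54/86 = 62.8%, Campaign Blue 45/126 = 35.7% → the static ad
Campaign Blue wins each device group but the static ad wins overall — the comparison reverses. Campaign Blue's impressions skew toward desktop, which has a lower base rate.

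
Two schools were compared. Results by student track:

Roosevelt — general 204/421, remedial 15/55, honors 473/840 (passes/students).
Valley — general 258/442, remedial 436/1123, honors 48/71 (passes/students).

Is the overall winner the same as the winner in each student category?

No

General: Roosevelt 204/421 = 48.5%, Valley 258/442 = 58.4% → Valley
Remedial: Roosevelt 15/55 = 27.3%, Valley 436/1123 = 38.8% → Valley
Honors: Roosevelt 473/840 = 56.3%, Valley 48/71 = 67.6% → Valley
Overall: Roosevelt 692/1316 = 52.6%, Valley 742/1636 = 45.4% → Roosevelt
Valley wins each student group but Roosevelt wins overall — the comparison reverses. Valley's students skew toward remedial, which has a lower base rate.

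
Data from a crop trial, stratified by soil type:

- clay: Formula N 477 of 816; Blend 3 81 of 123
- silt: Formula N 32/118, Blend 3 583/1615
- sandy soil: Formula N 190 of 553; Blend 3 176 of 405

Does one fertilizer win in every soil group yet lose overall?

Clay: Formula N 477/816 = 58.5%, Blend 3 81/123 = 65.9% → Blend 3
Silt: Formula N 32/118 = 27.1%, Blend 3 583/1615 = 36.1% → Blend 3
Sandy soil: Formula N 190/553 = 34.4%, Blend 3 176/405 = 43.5% → Blend 3
Overall: Formula N 699/1487 = 47.0%, Blend 3 840/2143 = 39.2% → Formula N
Blend 3 wins each soil group but Formula N wins overall — the comparison reverses. Blend 3's plots skew toward silt, which has a lower base rate.

Yes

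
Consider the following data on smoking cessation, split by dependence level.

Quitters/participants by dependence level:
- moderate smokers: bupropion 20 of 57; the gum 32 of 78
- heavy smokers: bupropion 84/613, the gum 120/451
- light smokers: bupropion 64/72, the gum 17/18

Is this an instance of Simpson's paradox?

No

Moderate smokers: bupropion 20/57 = 35.1%, the gum 32/78 = 41.0% → the gum
Heavy smokers: bupropion 84/613 = 13.7%, the gum 120/451 = 26.6% → the gum
Light smokers: bupropion 64/72 = 88.9%, the gum 17/18 = 94.4% → the gum
Overall: bupropion 168/742 = 22.6%, the gum 169/547 = 30.9% → the gum
The gum wins overall and in every dependence group — no reversal.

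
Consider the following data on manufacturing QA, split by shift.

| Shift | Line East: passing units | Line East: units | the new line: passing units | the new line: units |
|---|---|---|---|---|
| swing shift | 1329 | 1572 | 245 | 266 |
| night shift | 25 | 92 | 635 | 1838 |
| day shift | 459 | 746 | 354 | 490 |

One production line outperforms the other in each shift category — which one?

Swing shift: Line East 1329/1572 = 84.5%, the new line 245/266 = 92.1% → the new line
Night shift: Line East 25/92 = 27.2%, the new line 635/1838 = 34.5% → the new line
Day shift: Line East 459/746 = 61.5%, the new line 354/490 = 72.2% → the new line
The new line has the higher rate in all 3 groups.

the new line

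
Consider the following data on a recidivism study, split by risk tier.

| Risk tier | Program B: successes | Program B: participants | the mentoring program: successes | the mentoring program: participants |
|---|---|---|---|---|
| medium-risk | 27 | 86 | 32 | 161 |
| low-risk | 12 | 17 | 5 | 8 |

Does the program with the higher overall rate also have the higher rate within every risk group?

Yes

Medium-risk: Program B 27/86 = 31.4%, the mentoring program 32/161 = 19.9% → Program B
Low-risk: Program B 12/17 = 70.6%, the mentoring program 5/8 = 62.5% → Program B
Overall: Program B 39/103 = 37.9%, the mentoring program 37/169 = 21.9% → Program B
Program B wins overall and in every risk group — no reversal.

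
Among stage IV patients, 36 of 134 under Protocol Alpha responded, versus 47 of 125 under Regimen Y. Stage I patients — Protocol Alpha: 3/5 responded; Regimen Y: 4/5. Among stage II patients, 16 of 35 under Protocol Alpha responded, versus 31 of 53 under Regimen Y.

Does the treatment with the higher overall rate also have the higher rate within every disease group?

Stage IV: Protocol Alpha 36/134 = 26.9%, Regimen Y 47/125 = 37.6% → Regimen Y
Stage I: Protocol Alpha 3/5 = 60.0%, Regimen Y 4/5 = 80.0% → Regimen Y
Stage II: Protocol Alpha 16/35 = 45.7%, Regimen Y 31/53 = 58.5% → Regimen Y
Overall: Protocol Alpha 55/174 = 31.6%, Regimen Y 82/183 = 44.8% → Regimen Y
Regimen Y wins overall and in every disease group — no reversal.

Yes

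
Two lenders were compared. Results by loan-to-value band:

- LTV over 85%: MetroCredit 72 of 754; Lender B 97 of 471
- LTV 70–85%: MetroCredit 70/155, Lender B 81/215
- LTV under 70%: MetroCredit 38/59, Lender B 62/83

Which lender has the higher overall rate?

Lender B

LTV over 85%: MetroCredit 72/754 = 9.5%, Lender B 97/471 = 20.6% → Lender B
LTV 70–85%: MetroCredit 70/155 = 45.2%, Lender B 81/215 = 37.7% → MetroCredit
LTV under 70%: MetroCredit 38/59 = 64.4%, Lender B 62/83 = 74.7% → Lender B
Overall: MetroCredit 180/968 = 18.6%, Lender B 240/769 = 31.2% → Lender B
(Neither sweeps every loan-to-value group, but Lender B has the higher pooled rate.)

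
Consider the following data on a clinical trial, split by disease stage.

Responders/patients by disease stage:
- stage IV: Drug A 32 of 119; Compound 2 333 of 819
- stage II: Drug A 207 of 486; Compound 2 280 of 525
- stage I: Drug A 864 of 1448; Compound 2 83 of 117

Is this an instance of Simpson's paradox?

Yes

Stage IV: Drug A 32/119 = 26.9%, Compound 2 333/819 = 40.7% → Compound 2
Stage II: Drug A 207/486 = 42.6%, Compound 2 280/525 = 53.3% → Compound 2
Stage I: Drug A 864/1448 = 59.7%, Compound 2 83/117 = 70.9% → Compound 2
Overall: Drug A 1103/2053 = 53.7%, Compound 2 696/1461 = 47.6% → Drug A
Compound 2 wins each disease group but Drug A wins overall — the comparison reverses. Compound 2's patients skew toward stage IV, which has a lower base rate.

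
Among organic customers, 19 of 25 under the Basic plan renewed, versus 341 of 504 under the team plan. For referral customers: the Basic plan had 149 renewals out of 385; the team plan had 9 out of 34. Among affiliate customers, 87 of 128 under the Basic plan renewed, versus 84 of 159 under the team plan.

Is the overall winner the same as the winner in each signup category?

Organic: the Basic plan 19/25 = 76.0%, the team plan 341/504 = 67.7% → the Basic plan
Referral: the Basic plan 149/385 = 38.7%, the team plan 9/34 = 26.5% → the Basic plan
Affiliate: the Basic plan 87/128 = 68.0%, the team plan 84/159 = 52.8% → the Basic plan
Overall: the Basic plan 255/538 = 47.4%, the team plan 434/697 = 62.3% → the team plan
The Basic plan wins each signup group but the team plan wins overall — the comparison reverses. The Basic plan's customers skew toward referral, which has a lower base rate.

No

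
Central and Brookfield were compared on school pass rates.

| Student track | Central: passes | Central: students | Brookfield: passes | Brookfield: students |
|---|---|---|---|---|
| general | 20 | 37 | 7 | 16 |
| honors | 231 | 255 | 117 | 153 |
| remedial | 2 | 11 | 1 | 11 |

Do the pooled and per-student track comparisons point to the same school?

General: Central 20/37 = 54.1%, Brookfield 7/16 = 43.8% → Central
Honors: Central 231/255 = 90.6%, Brookfield 117/153 = 76.5% → Central
Remedial: Central 2/11 = 18.2%, Brookfield 1/11 = 9.1% → Central
Overall: Central 253/303 = 83.5%, Brookfield 125/180 = 69.4% → Central
Central wins overall and in every student group — no reversal.

Yes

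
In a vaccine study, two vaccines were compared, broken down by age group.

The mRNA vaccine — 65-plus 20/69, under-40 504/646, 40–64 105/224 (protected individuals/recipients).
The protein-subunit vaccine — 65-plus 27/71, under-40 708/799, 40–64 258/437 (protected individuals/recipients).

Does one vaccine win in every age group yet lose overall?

No

65-plus: the mRNA vaccine 20/69 = 29.0%, the protein-subunit vaccine 27/71 = 38.0% → the protein-subunit vaccine
Under-40: the mRNA vaccine 504/646 = 78.0%, the protein-subunit vaccine 708/799 = 88.6% → the protein-subunit vaccine
40–64: the mRNA vaccine 105/224 = 46.9%, the protein-subunit vaccine 258/437 = 59.0% → the protein-subunit vaccine
Overall: the mRNA vaccine 629/939 = 67.0%, the protein-subunit vaccine 993/1307 = 76.0% → the protein-subunit vaccine
The protein-subunit vaccine wins overall and in every age group — no reversal.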